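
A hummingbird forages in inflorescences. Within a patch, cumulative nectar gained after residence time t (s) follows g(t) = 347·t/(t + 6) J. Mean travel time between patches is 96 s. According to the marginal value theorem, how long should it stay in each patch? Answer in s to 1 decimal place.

Optimal t* satisfies g'(t*) = g(t*)/(T + t*).
g'(t) = 347·6/(t + 6)². Setting 347·6/(t+6)² = 347t/[(t+6)(96+t)] gives 6(96+t) = t(t+6), so t² = 6×96 = 576.
t* = √576 = 24 s.

24.0 s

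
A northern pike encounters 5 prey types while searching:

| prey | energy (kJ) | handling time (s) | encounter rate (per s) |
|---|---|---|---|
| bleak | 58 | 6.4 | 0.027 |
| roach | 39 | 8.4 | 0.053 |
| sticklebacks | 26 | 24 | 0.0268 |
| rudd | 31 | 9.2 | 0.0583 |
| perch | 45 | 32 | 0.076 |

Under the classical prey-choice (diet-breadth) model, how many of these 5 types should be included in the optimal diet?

3

Profitabilities (E/h, kJ/s): bleak 9.06, roach 4.64, rudd 3.37, perch 1.41, sticklebacks 1.08. Add prey in this order while the next type's profitability exceeds the intake rate on those already taken.
Rate on top 1: 1.335. roach: 4.64 > 1.335 → include.
Rate on top 2: 2.245. rudd: 3.37 > 2.245 → include.
Rate on top 3: 2.525. perch: 1.41 < 2.525 → exclude; stop.
Optimal diet: bleak, roach, rudd — 3 of 5 types.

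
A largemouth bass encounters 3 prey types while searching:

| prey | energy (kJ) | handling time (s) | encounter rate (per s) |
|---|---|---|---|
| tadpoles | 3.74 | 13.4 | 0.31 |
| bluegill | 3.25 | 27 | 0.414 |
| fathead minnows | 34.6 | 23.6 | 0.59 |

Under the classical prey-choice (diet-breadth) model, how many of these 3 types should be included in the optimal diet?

E/h in descending order: fathead minnows 1.47, tadpoles 0.279, bluegill 0.12 kJ/s. The optimal diet is the largest prefix of this list for which every included type satisfies E_i/h_i > R on the types above it.
Rate on top 1: 1.368. tadpoles: 0.279 < 1.368 → exclude; stop.
Optimal diet: fathead minnows — 1 of 3 types.

1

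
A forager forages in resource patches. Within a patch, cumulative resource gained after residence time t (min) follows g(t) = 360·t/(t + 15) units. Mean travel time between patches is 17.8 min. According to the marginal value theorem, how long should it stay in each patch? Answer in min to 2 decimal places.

By the marginal value theorem, leave when the instantaneous gain rate g'(t) equals the habitat-wide average g(t)/(T + t).
g'(t) = 360·15/(t + 15)². Setting 360·15/(t+15)² = 360t/[(t+15)(17.8+t)] gives 15(17.8+t) = t(t+15), so t² = 15×17.8 = 267.
t* = √267 = 16.34 min.

16.34 min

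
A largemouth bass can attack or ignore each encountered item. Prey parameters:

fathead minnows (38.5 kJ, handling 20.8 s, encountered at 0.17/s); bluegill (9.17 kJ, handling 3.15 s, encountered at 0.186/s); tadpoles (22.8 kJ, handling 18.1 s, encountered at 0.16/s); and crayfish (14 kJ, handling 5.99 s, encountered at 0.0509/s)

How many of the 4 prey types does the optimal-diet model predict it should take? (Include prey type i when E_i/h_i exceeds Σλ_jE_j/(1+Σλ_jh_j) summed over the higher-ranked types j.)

3

Profitabilities (E/h, kJ/s): bluegill 2.91, crayfish 2.34, fathead minnows 1.85, tadpoles 1.26. Add prey in this order while the next type's profitability exceeds the intake rate on those already taken.
Rate on top 1: 1.075. crayfish: 2.34 > 1.075 → include.
Rate on top 2: 1.279. fathead minnows: 1.85 > 1.279 → include.
Rate on top 3: 1.652. tadpoles: 1.26 < 1.652 → exclude; stop.
Optimal diet: bluegill, crayfish, fathead minnows — 3 of 4 types.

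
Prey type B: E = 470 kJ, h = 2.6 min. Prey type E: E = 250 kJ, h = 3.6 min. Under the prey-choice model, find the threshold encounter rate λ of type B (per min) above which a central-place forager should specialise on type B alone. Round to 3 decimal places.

0.240 per min

The zero-one rule: include type E iff E₂/h₂ > λE₁/(1+λh₁). Equality gives the switch point.
λE₁h₂ = E₂ + λE₂h₁ ⇒ λ = E₂/(E₁h₂ − E₂h₁) = 250/(1692 − 650) = 0.2399 per min.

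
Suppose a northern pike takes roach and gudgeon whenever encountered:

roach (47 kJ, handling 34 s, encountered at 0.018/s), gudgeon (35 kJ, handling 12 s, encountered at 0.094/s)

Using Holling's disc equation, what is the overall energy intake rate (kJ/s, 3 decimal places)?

1.509 kJ/s

R = Σλ_iE_i / (1 + Σλ_ih_i)
Numerator: 0.018×47 + 0.094×35 = 4.136
Denominator: 1 + 0.018×34 + 0.094×12 = 2.74
R = 4.136/2.74 = 1.509 kJ/s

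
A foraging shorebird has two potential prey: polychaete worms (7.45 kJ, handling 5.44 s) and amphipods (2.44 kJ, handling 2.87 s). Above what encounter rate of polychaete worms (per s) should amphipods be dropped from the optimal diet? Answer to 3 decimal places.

0.301 per s

Drop amphipods once their profitability E₂/h₂ falls below the rate achievable on polychaete worms alone: E₂/h₂ = λE₁/(1 + λh₁).
Solve for λ: λE₁h₂ = E₂(1 + λh₁) → λ(E₁h₂ − E₂h₁) = E₂ → λ = E₂/(E₁h₂ − E₂h₁).
λ = 2.44/(7.45×2.87 − 2.44×5.44) = 2.44/8.108 = 0.3009 per s.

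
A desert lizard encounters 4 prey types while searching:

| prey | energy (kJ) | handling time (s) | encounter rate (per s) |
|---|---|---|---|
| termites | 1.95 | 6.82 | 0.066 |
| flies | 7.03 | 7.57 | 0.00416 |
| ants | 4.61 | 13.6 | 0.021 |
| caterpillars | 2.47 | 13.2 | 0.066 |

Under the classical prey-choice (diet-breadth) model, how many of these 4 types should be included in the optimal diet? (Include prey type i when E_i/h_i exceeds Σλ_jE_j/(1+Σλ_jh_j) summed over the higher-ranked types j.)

4

Profitabilities (E/h, kJ/s): flies 0.929, ants 0.339, termites 0.286, caterpillars 0.187. Add prey in this order while the next type's profitability exceeds the intake rate on those already taken.
Rate on top 1: 0.02835. ants: 0.339 > 0.02835 → include.
Rate on top 2: 0.09571. termites: 0.286 > 0.09571 → include.
Rate on top 3: 0.1442. caterpillars: 0.187 > 0.1442 → include.
Optimal diet: flies, ants, termites, caterpillars — 4 of 4 types.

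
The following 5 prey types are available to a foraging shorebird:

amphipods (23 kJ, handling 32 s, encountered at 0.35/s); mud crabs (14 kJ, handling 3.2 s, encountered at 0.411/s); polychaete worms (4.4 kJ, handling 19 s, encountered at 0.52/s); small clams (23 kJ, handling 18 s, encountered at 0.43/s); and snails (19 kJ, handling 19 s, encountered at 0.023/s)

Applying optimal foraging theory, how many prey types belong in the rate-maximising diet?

Rank by E/h (kJ/s): mud crabs 4.38, small clams 1.28, snails 1, amphipods 0.719, polychaete worms 0.232. Include each in turn until the next type's E/h falls below the running intake rate.
Rate on top 1: 2.485. small clams: 1.28 < 2.485 → exclude; stop.
Optimal diet: mud crabs — 1 of 5 types.

1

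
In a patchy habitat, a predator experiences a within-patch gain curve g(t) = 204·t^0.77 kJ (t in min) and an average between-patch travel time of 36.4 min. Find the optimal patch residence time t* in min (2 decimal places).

121.86 min

By the marginal value theorem, leave when the instantaneous gain rate g'(t) equals the habitat-wide average g(t)/(T + t).
g'(t) = 0.77·204·t^-0.23. Setting 0.77·204·t^-0.23 = 204·t^0.77/(36.4+t) gives 0.77(36.4+t) = t, so 0.23·t = 0.77×36.4.
t* = 0.77×36.4/0.23 = 121.9 min.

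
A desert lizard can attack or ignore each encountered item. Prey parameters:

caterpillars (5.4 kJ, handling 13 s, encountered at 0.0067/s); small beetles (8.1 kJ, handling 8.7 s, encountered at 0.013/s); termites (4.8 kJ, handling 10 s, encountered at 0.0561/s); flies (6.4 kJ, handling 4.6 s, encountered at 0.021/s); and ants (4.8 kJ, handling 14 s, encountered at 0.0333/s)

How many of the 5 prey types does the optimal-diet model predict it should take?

E/h in descending order: flies 1.39, small beetles 0.931, termites 0.48, caterpillars 0.415, ants 0.343 kJ/s. The optimal diet is the largest prefix of this list for which every included type satisfies E_i/h_i > R on the types above it.
Rate on top 1: 0.1226. small beetles: 0.931 > 0.1226 → include.
Rate on top 2: 0.1981. termites: 0.48 > 0.1981 → include.
Rate on top 3: 0.2874. caterpillars: 0.415 > 0.2874 → include.
Rate on top 4: 0.2934. ants: 0.343 > 0.2934 → include.
Optimal diet: flies, small beetles, termites, caterpillars, ants — 5 of 5 types.

5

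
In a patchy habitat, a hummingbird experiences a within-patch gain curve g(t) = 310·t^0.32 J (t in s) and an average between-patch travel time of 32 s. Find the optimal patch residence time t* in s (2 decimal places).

15.06 s

Maximise g(t)/(T+t): set derivative to zero → g'(t)(T+t) = g(t).
g'(t) = 0.32·310·t^-0.68. Setting 0.32·310·t^-0.68 = 310·t^0.32/(32+t) gives 0.32(32+t) = t, so 0.68·t = 0.32×32.
t* = 0.32×32/0.68 = 15.06 s.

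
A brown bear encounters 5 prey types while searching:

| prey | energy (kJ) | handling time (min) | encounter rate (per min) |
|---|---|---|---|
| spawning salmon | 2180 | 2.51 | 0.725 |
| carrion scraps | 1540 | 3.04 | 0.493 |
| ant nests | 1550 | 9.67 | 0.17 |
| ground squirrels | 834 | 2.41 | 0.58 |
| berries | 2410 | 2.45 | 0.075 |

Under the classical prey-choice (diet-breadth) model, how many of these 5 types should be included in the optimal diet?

Rank by E/h (kJ/min): berries 984, spawning salmon 869, carrion scraps 507, ground squirrels 346, ant nests 160. Include each in turn until the next type's E/h falls below the running intake rate.
Rate on top 1: 152.7. spawning salmon: 869 > 152.7 → include.
Rate on top 2: 586.4. carrion scraps: 507 < 586.4 → exclude; stop.
Optimal diet: berries, spawning salmon — 2 of 5 types.

2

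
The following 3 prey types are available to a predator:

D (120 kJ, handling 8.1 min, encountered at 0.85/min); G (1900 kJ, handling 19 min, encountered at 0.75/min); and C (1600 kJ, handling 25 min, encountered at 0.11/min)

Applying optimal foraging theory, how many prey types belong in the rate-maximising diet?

Rank by E/h (kJ/min): G 100, C 64, D 14.8. Include each in turn until the next type's E/h falls below the running intake rate.
Rate on top 1: 93.44. C: 64 < 93.44 → exclude; stop.
Optimal diet: G — 1 of 3 types.

1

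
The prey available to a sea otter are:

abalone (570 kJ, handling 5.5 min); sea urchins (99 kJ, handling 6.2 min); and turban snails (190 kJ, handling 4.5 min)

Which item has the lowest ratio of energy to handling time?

In descending order of E/h:
abalone: 570/5.5 = 104 kJ/min
turban snails: 190/4.5 = 42.2 kJ/min
sea urchins: 99/6.2 = 16 kJ/min

sea urchins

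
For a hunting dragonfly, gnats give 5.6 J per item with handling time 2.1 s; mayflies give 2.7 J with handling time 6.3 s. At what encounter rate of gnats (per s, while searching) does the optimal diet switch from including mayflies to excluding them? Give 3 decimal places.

0.091 per s

The zero-one rule: include mayflies iff E₂/h₂ > λE₁/(1+λh₁). Equality gives the switch point.
λE₁h₂ = E₂ + λE₂h₁ ⇒ λ = E₂/(E₁h₂ − E₂h₁) = 2.7/(35.28 − 5.67) = 0.09119 per s.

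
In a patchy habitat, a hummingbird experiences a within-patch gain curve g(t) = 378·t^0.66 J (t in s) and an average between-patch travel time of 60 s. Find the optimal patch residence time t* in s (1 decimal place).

Optimal t* satisfies g'(t*) = g(t*)/(T + t*).
g'(t) = 0.66·378·t^-0.34. Setting 0.66·378·t^-0.34 = 378·t^0.66/(60+t) gives 0.66(60+t) = t, so 0.34·t = 0.66×60.
t* = 0.66×60/0.34 = 116.5 s.

116.5 s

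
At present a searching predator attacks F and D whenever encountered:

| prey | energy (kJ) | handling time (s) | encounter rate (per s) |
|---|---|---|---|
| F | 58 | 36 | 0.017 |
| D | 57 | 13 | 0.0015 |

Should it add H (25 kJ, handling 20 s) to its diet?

Intake rate on the current diet: R = (0.017×58 + 0.0015×57) / (1 + 0.017×36 + 0.0015×13) = 1.072/1.631 = 0.6568 kJ/s.
H: E/h = 25/20 = 1.25 kJ/s.
1.25 > 0.6568, so adding H raises the average — include it.

Yes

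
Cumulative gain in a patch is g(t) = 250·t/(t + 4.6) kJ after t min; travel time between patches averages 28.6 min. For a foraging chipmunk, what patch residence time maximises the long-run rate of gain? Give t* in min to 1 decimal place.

11.5 min

Optimal t* satisfies g'(t*) = g(t*)/(T + t*).
g'(t) = 250·4.6/(t + 4.6)². Setting 250·4.6/(t+4.6)² = 250t/[(t+4.6)(28.6+t)] gives 4.6(28.6+t) = t(t+4.6), so t² = 4.6×28.6 = 131.6.
t* = √131.6 = 11.47 min.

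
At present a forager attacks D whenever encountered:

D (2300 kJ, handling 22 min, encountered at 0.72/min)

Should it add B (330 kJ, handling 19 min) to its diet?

No

On D alone, R = ΣλE/(1+Σλh) = 1656/16.84 = 98.34 kJ/min.
B: E/h = 330/19 = 17.37 kJ/min.
Since 17.37 < R, time spent handling B is better spent searching.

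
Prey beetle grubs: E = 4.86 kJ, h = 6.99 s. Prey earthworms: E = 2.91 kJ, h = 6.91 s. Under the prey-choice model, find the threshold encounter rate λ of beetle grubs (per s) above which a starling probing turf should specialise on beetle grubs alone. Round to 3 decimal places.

Drop earthworms once their profitability E₂/h₂ falls below the rate achievable on beetle grubs alone: E₂/h₂ = λE₁/(1 + λh₁).
Solve for λ: λE₁h₂ = E₂(1 + λh₁) → λ(E₁h₂ − E₂h₁) = E₂ → λ = E₂/(E₁h₂ − E₂h₁).
λ = 2.91/(4.86×6.91 − 2.91×6.99) = 2.91/13.24 = 0.2198 per s.

0.220 per s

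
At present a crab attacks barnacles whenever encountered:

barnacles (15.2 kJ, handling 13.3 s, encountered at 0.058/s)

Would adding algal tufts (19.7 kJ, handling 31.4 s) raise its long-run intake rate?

Yes

Current rate: (0.058×15.2)/(1 + 0.058×13.3) = 0.4977 kJ/s.
algal tufts: E/h = 19.7/31.4 = 0.6274 kJ/s.
0.6274 > 0.4977, so adding algal tufts raises the average — include it.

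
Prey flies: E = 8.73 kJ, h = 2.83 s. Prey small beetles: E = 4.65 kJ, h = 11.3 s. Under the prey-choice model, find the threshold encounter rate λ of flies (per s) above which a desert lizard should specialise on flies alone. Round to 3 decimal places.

Drop small beetles once their profitability E₂/h₂ falls below the rate achievable on flies alone: E₂/h₂ = λE₁/(1 + λh₁).
Solve for λ: λE₁h₂ = E₂(1 + λh₁) → λ(E₁h₂ − E₂h₁) = E₂ → λ = E₂/(E₁h₂ − E₂h₁).
λ = 4.65/(8.73×11.3 − 4.65×2.83) = 4.65/85.49 = 0.05439 per s.

0.054 per s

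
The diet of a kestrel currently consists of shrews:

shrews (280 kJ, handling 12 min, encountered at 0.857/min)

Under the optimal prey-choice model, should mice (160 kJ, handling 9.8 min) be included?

No

On shrews alone, R = ΣλE/(1+Σλh) = 240/11.28 = 21.27 kJ/min.
Profitability of mice: 160/9.8 = 16.33 kJ/min.
16.33 < 21.27, so adding mice would lower the average — exclude it.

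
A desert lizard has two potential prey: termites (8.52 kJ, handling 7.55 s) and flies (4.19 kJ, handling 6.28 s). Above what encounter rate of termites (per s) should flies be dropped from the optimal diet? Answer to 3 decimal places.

The zero-one rule: include flies iff E₂/h₂ > λE₁/(1+λh₁). Equality gives the switch point.
λE₁h₂ = E₂ + λE₂h₁ ⇒ λ = E₂/(E₁h₂ − E₂h₁) = 4.19/(53.51 − 31.63) = 0.1916 per s.

0.192 per s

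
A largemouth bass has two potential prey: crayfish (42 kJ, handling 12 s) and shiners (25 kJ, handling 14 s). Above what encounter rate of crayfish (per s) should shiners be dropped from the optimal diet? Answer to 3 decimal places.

0.087 per s

The zero-one rule: include shiners iff E₂/h₂ > λE₁/(1+λh₁). Equality gives the switch point.
λE₁h₂ = E₂ + λE₂h₁ ⇒ λ = E₂/(E₁h₂ − E₂h₁) = 25/(588 − 300) = 0.08681 per s.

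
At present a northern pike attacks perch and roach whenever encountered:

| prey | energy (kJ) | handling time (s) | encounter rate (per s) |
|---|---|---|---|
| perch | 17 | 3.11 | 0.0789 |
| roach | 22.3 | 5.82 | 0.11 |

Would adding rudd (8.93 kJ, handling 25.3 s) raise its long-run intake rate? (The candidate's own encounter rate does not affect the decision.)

Intake rate on the current diet: R = (0.0789×17 + 0.11×22.3) / (1 + 0.0789×3.11 + 0.11×5.82) = 3.794/1.886 = 2.012 kJ/s.
rudd: E/h = 8.93/25.3 = 0.353 kJ/s.
0.353 < 2.012, so adding rudd would lower the average — exclude it.

No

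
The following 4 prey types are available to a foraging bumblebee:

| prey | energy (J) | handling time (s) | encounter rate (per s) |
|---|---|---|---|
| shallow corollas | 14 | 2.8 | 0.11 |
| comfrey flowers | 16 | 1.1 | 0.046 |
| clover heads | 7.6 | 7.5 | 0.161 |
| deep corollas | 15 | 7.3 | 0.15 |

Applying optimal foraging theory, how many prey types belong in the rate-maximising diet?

E/h in descending order: comfrey flowers 14.5, shallow corollas 5, deep corollas 2.05, clover heads 1.01 J/s. The optimal diet is the largest prefix of this list for which every included type satisfies E_i/h_i > R on the types above it.
Rate on top 1: 0.7006. shallow corollas: 5 > 0.7006 → include.
Rate on top 2: 1.675. deep corollas: 2.05 > 1.675 → include.
Rate on top 3: 1.845. clover heads: 1.01 < 1.845 → exclude; stop.
Optimal diet: comfrey flowers, shallow corollas, deep corollas — 3 of 4 types.

3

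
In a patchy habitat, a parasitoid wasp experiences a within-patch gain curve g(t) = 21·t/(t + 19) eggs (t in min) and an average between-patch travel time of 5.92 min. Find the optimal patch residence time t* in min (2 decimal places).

10.61 min

Optimal t* satisfies g'(t*) = g(t*)/(T + t*).
g'(t) = 21·19/(t + 19)². Setting 21·19/(t+19)² = 21t/[(t+19)(5.92+t)] gives 19(5.92+t) = t(t+19), so t² = 19×5.92 = 112.5.
t* = √112.5 = 10.61 min.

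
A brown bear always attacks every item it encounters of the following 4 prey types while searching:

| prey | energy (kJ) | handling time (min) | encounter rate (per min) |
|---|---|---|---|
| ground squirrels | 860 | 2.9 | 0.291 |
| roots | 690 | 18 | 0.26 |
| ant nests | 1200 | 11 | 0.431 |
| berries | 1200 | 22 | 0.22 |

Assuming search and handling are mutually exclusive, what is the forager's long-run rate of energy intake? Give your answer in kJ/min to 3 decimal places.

75.186 kJ/min

R = Σλ_iE_i / (1 + Σλ_ih_i)
Numerator: 0.291×860 + 0.26×690 + 0.431×1200 + 0.22×1200 = 1211
Denominator: 1 + 0.291×2.9 + 0.26×18 + 0.431×11 + 0.22×22 = 16.1
R = 1211/16.1 = 75.19 kJ/min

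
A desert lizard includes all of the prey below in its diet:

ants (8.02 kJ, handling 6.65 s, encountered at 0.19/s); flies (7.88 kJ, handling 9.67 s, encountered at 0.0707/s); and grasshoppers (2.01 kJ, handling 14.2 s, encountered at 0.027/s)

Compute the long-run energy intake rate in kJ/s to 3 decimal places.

Energy encountered per unit search time: 0.19×8.02 + 0.0707×7.88 + 0.027×2.01 = 2.135 kJ/s.
Handling time per unit search time: 0.19×6.65 + 0.0707×9.67 + 0.027×14.2 = 2.331.
Rate = 2.135/(1 + 2.331) = 0.6411 kJ/s.

0.641 kJ/s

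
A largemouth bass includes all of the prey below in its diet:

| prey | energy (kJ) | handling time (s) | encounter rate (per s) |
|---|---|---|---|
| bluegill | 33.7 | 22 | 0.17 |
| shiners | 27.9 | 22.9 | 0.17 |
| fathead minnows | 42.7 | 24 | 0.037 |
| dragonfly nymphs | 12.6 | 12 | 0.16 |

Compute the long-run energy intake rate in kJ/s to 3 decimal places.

R = Σλ_iE_i / (1 + Σλ_ih_i)
Numerator: 0.17×33.7 + 0.17×27.9 + 0.037×42.7 + 0.16×12.6 = 14.07
Denominator: 1 + 0.17×22 + 0.17×22.9 + 0.037×24 + 0.16×12 = 11.44
R = 14.07/11.44 = 1.23 kJ/s

1.230 kJ/s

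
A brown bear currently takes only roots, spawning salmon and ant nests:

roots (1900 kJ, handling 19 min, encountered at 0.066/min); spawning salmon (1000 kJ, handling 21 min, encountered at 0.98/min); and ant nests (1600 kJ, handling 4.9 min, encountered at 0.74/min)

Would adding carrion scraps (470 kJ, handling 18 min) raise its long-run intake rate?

No

Intake rate on the current diet: R = (0.066×1900 + 0.98×1000 + 0.74×1600) / (1 + 0.066×19 + 0.98×21 + 0.74×4.9) = 2289/26.46 = 86.52 kJ/min.
Profitability of carrion scraps: 470/18 = 26.11 kJ/min.
Since 26.11 < R, time spent handling carrion scraps is better spent searching.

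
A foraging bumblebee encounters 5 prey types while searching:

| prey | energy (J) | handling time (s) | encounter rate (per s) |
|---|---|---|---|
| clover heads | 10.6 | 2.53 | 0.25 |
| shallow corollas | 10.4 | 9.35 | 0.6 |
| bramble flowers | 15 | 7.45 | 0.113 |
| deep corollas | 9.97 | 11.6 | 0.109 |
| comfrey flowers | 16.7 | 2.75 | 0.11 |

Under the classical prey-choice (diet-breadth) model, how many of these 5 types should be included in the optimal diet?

2

E/h in descending order: comfrey flowers 6.07, clover heads 4.19, bramble flowers 2.01, shallow corollas 1.11, deep corollas 0.859 J/s. The optimal diet is the largest prefix of this list for which every included type satisfies E_i/h_i > R on the types above it.
Rate on top 1: 1.41. clover heads: 4.19 > 1.41 → include.
Rate on top 2: 2.319. bramble flowers: 2.01 < 2.319 → exclude; stop.
Optimal diet: comfrey flowers, clover heads — 2 of 5 types.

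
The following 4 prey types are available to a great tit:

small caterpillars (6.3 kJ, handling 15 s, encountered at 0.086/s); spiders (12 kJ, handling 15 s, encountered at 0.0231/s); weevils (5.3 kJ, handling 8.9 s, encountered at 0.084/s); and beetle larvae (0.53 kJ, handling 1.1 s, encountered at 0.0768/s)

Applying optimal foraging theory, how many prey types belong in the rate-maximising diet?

4

Rank by E/h (kJ/s): spiders 0.8, weevils 0.596, beetle larvae 0.482, small caterpillars 0.42. Include each in turn until the next type's E/h falls below the running intake rate.
Rate on top 1: 0.2059. weevils: 0.596 > 0.2059 → include.
Rate on top 2: 0.345. beetle larvae: 0.482 > 0.345 → include.
Rate on top 3: 0.3503. small caterpillars: 0.42 > 0.3503 → include.
Optimal diet: spiders, weevils, beetle larvae, small caterpillars — 4 of 4 types.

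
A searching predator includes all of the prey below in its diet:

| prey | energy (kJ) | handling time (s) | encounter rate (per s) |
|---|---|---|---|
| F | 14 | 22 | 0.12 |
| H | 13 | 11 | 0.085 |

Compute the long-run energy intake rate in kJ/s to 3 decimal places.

R = (0.12×14 + 0.085×13) / (1 + 0.12×22 + 0.085×11) = 2.785/4.575 = 0.6087 kJ/s.

0.609 kJ/s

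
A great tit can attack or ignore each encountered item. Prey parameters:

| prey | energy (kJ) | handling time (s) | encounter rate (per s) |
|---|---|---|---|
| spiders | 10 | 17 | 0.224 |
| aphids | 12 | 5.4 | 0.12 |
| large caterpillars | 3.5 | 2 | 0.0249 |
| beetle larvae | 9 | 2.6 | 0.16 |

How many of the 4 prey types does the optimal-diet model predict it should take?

E/h in descending order: beetle larvae 3.46, aphids 2.22, large caterpillars 1.75, spiders 0.588 kJ/s. The optimal diet is the largest prefix of this list for which every included type satisfies E_i/h_i > R on the types above it.
Rate on top 1: 1.017. aphids: 2.22 > 1.017 → include.
Rate on top 2: 1.395. large caterpillars: 1.75 > 1.395 → include.
Rate on top 3: 1.404. spiders: 0.588 < 1.404 → exclude; stop.
Optimal diet: beetle larvae, aphids, large caterpillars — 3 of 4 types.

3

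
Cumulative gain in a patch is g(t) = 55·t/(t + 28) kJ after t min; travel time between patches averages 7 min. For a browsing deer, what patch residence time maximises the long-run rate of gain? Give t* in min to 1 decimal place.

Optimal t* satisfies g'(t*) = g(t*)/(T + t*).
g'(t) = 55·28/(t + 28)². Setting 55·28/(t+28)² = 55t/[(t+28)(7+t)] gives 28(7+t) = t(t+28), so t² = 28×7 = 196.
t* = √196 = 14 min.

14.0 min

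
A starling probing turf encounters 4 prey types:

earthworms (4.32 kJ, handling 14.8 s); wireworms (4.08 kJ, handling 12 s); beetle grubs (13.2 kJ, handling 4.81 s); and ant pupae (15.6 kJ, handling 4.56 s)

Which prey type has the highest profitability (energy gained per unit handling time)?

ant pupae

In descending order of E/h:
ant pupae: 15.6/4.56 = 3.42 kJ/s
beetle grubs: 13.2/4.81 = 2.74 kJ/s
wireworms: 4.08/12 = 0.34 kJ/s
earthworms: 4.32/14.8 = 0.292 kJ/s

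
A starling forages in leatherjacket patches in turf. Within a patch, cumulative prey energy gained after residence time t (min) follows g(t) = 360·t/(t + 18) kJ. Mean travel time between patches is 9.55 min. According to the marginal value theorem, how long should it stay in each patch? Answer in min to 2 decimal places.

13.11 min

Maximise g(t)/(T+t): set derivative to zero → g'(t)(T+t) = g(t).
g'(t) = 360·18/(t + 18)². Setting 360·18/(t+18)² = 360t/[(t+18)(9.55+t)] gives 18(9.55+t) = t(t+18), so t² = 18×9.55 = 171.9.
t* = √171.9 = 13.11 min.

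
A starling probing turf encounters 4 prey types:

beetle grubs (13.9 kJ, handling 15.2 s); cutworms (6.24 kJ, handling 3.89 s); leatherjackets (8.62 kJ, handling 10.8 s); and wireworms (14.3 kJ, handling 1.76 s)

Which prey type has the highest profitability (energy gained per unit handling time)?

wireworms

Profitability E/h (kJ/s): beetle grubs = 13.9/15.2 = 0.914, cutworms = 6.24/3.89 = 1.6, leatherjackets = 8.62/10.8 = 0.798, wireworms = 14.3/1.76 = 8.12.
Ranked: wireworms > cutworms > beetle grubs > leatherjackets.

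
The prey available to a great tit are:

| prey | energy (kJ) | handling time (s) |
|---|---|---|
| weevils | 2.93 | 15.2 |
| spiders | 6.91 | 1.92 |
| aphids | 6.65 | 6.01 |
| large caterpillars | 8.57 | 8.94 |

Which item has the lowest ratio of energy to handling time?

weevils

In descending order of E/h:
spiders: 6.91/1.92 = 3.6 kJ/s
aphids: 6.65/6.01 = 1.11 kJ/s
large caterpillars: 8.57/8.94 = 0.959 kJ/s
weevils: 2.93/15.2 = 0.193 kJ/s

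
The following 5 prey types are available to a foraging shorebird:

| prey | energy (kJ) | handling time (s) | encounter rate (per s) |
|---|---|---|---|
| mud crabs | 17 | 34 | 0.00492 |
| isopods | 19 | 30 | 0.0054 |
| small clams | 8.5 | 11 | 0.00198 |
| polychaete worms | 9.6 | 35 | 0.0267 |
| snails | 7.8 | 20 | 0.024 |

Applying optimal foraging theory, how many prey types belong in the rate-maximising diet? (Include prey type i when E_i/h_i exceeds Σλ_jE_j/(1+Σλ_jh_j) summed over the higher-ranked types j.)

5

Rank by E/h (kJ/s): small clams 0.773, isopods 0.633, mud crabs 0.5, snails 0.39, polychaete worms 0.274. Include each in turn until the next type's E/h falls below the running intake rate.
Rate on top 1: 0.01647. isopods: 0.633 > 0.01647 → include.
Rate on top 2: 0.1009. mud crabs: 0.5 > 0.1009 → include.
Rate on top 3: 0.1503. snails: 0.39 > 0.1503 → include.
Rate on top 4: 0.2131. polychaete worms: 0.274 > 0.2131 → include.
Optimal diet: small clams, isopods, mud crabs, snails, polychaete worms — 5 of 5 types.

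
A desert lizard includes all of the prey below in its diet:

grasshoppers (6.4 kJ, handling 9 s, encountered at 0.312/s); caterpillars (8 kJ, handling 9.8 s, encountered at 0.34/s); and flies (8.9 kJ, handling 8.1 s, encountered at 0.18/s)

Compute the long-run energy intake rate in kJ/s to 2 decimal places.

0.73 kJ/s

R = (0.312×6.4 + 0.34×8 + 0.18×8.9) / (1 + 0.312×9 + 0.34×9.8 + 0.18×8.1) = 6.319/8.598 = 0.7349 kJ/s.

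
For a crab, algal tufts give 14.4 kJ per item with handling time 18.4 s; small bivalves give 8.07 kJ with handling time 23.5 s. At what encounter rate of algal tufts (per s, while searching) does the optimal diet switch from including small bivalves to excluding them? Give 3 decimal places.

0.042 per s

At the threshold, the rate on algal tufts alone equals the profitability of small bivalves: λ·14.4/(1 + λ·18.4) = 8.07/23.5 = 0.3434.
Rearranging, λ(14.4 − 0.3434×18.4) = 0.3434, so λ = 0.3434/8.081 = 0.04249 per s.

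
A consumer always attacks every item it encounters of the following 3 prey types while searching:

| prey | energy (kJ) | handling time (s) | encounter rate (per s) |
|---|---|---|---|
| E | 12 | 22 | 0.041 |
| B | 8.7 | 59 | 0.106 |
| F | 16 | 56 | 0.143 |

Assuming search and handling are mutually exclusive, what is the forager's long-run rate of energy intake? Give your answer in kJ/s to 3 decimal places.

0.229 kJ/s

R = Σλ_iE_i / (1 + Σλ_ih_i)
Numerator: 0.041×12 + 0.106×8.7 + 0.143×16 = 3.702
Denominator: 1 + 0.041×22 + 0.106×59 + 0.143×56 = 16.16
R = 3.702/16.16 = 0.229 kJ/s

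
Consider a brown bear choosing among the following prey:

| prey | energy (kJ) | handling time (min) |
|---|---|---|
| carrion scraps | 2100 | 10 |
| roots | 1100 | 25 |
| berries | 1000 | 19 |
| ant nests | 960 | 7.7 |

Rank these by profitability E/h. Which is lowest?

In descending order of E/h:
carrion scraps: 2100/10 = 210 kJ/min
ant nests: 960/7.7 = 125 kJ/min
berries: 1000/19 = 52.6 kJ/min
roots: 1100/25 = 44 kJ/min

roots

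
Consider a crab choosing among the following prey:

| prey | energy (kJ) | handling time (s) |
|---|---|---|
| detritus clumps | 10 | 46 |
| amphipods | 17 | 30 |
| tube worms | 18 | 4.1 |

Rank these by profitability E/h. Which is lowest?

detritus clumps

Profitability E/h (kJ/s): detritus clumps = 10/46 = 0.217, amphipods = 17/30 = 0.567, tube worms = 18/4.1 = 4.39.
Ranked: tube worms > amphipods > detritus clumps.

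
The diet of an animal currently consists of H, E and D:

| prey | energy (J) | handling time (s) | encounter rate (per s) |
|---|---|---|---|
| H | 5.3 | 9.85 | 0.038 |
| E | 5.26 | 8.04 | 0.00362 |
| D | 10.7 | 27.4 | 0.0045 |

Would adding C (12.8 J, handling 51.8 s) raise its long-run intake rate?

Intake rate on the current diet: R = (0.038×5.3 + 0.00362×5.26 + 0.0045×10.7) / (1 + 0.038×9.85 + 0.00362×8.04 + 0.0045×27.4) = 0.2686/1.527 = 0.1759 J/s.
Profitability of C: 12.8/51.8 = 0.2471 J/s.
0.2471 > 0.1759, so adding C raises the average — include it.

Yes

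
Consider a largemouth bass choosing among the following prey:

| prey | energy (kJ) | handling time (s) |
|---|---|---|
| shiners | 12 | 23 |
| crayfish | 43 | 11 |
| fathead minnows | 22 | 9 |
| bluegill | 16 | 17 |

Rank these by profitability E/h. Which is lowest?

Profitability E/h (kJ/s): shiners = 12/23 = 0.522, crayfish = 43/11 = 3.91, fathead minnows = 22/9 = 2.44, bluegill = 16/17 = 0.941.
Ranked: crayfish > fathead minnows > bluegill > shiners.

shiners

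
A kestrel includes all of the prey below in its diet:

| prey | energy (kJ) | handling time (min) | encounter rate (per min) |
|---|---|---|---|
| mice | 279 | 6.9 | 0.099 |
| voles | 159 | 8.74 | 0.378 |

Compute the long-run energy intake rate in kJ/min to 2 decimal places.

17.59 kJ/min

R = Σλ_iE_i / (1 + Σλ_ih_i)
Numerator: 0.099×279 + 0.378×159 = 87.72
Denominator: 1 + 0.099×6.9 + 0.378×8.74 = 4.987
R = 87.72/4.987 = 17.59 kJ/min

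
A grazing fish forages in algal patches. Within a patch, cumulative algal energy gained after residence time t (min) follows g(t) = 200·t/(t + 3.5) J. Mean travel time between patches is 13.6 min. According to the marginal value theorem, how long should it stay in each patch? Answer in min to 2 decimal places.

Maximise g(t)/(T+t): set derivative to zero → g'(t)(T+t) = g(t).
g'(t) = 200·3.5/(t + 3.5)². Setting 200·3.5/(t+3.5)² = 200t/[(t+3.5)(13.6+t)] gives 3.5(13.6+t) = t(t+3.5), so t² = 3.5×13.6 = 47.6.
t* = √47.6 = 6.899 min.

6.90 min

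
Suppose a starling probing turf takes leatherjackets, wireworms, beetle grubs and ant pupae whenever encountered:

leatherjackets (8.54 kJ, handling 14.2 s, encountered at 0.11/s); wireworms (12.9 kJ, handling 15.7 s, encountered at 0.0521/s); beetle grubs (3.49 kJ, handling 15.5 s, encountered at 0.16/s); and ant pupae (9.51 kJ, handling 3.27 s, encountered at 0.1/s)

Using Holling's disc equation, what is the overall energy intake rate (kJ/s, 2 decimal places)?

Energy encountered per unit search time: 0.11×8.54 + 0.0521×12.9 + 0.16×3.49 + 0.1×9.51 = 3.121 kJ/s.
Handling time per unit search time: 0.11×14.2 + 0.0521×15.7 + 0.16×15.5 + 0.1×3.27 = 5.187.
Rate = 3.121/(1 + 5.187) = 0.5044 kJ/s.

0.50 kJ/s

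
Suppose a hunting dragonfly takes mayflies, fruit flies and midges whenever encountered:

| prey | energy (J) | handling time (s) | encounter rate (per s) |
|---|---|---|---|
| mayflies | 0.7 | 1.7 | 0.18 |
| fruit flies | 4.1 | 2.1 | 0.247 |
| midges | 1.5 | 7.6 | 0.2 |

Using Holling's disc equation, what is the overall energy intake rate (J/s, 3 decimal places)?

0.430 J/s

Energy encountered per unit search time: 0.18×0.7 + 0.247×4.1 + 0.2×1.5 = 1.439 J/s.
Handling time per unit search time: 0.18×1.7 + 0.247×2.1 + 0.2×7.6 = 2.345.
Rate = 1.439/(1 + 2.345) = 0.4301 J/s.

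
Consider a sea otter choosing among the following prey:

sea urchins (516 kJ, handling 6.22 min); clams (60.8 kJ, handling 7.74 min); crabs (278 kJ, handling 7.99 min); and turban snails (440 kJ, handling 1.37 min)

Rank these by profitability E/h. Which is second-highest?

sea urchins

In descending order of E/h:
turban snails: 440/1.37 = 321 kJ/min
sea urchins: 516/6.22 = 83 kJ/min
crabs: 278/7.99 = 34.8 kJ/min
clams: 60.8/7.74 = 7.86 kJ/min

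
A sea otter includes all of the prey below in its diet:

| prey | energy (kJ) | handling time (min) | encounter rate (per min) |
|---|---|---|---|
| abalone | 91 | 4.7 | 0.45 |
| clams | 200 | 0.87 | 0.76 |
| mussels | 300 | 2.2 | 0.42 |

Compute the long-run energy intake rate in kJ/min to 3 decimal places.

Energy encountered per unit search time: 0.45×91 + 0.76×200 + 0.42×300 = 318.9 kJ/min.
Handling time per unit search time: 0.45×4.7 + 0.76×0.87 + 0.42×2.2 = 3.7.
Rate = 318.9/(1 + 3.7) = 67.86 kJ/min.

67.859 kJ/min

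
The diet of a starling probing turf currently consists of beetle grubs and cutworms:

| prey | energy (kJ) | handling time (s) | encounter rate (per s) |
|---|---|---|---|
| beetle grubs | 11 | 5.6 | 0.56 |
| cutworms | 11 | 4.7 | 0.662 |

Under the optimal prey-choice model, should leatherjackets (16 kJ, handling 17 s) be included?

Current rate: (0.56×11 + 0.662×11)/(1 + 0.56×5.6 + 0.662×4.7) = 1.855 kJ/s.
Profitability of leatherjackets: 16/17 = 0.9412 kJ/s.
Since 0.9412 < R, time spent handling leatherjackets is better spent searching.

No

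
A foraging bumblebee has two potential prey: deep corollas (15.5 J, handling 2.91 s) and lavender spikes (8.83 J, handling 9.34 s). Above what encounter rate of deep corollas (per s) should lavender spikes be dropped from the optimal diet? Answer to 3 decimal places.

0.074 per s

At the threshold, the rate on deep corollas alone equals the profitability of lavender spikes: λ·15.5/(1 + λ·2.91) = 8.83/9.34 = 0.9454.
Rearranging, λ(15.5 − 0.9454×2.91) = 0.9454, so λ = 0.9454/12.75 = 0.07416 per s.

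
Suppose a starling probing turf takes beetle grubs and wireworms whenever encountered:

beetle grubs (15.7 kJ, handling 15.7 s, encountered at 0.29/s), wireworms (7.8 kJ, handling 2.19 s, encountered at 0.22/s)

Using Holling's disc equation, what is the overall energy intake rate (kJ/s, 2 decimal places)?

R = Σλ_iE_i / (1 + Σλ_ih_i)
Numerator: 0.29×15.7 + 0.22×7.8 = 6.269
Denominator: 1 + 0.29×15.7 + 0.22×2.19 = 6.035
R = 6.269/6.035 = 1.039 kJ/s

1.04 kJ/s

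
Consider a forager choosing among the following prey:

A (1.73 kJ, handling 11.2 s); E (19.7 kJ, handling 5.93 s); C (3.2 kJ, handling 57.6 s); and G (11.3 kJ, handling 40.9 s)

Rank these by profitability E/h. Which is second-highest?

Profitability E/h (kJ/s): A = 1.73/11.2 = 0.154, E = 19.7/5.93 = 3.32, C = 3.2/57.6 = 0.0556, G = 11.3/40.9 = 0.276.
Ranked: E > G > A > C.

G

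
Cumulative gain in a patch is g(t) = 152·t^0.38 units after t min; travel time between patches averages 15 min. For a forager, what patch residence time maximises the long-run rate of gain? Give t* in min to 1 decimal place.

By the marginal value theorem, leave when the instantaneous gain rate g'(t) equals the habitat-wide average g(t)/(T + t).
g'(t) = 0.38·152·t^-0.62. Setting 0.38·152·t^-0.62 = 152·t^0.38/(15+t) gives 0.38(15+t) = t, so 0.62·t = 0.38×15.
t* = 0.38×15/0.62 = 9.194 min.

9.2 min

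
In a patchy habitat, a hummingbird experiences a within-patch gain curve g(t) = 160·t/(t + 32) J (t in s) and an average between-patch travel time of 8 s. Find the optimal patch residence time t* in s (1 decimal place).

16.0 s

Maximise g(t)/(T+t): set derivative to zero → g'(t)(T+t) = g(t).
g'(t) = 160·32/(t + 32)². Setting 160·32/(t+32)² = 160t/[(t+32)(8+t)] gives 32(8+t) = t(t+32), so t² = 32×8 = 256.
t* = √256 = 16 s.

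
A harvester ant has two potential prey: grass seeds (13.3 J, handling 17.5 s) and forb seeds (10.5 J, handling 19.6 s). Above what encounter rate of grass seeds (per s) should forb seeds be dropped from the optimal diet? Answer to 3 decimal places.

The zero-one rule: include forb seeds iff E₂/h₂ > λE₁/(1+λh₁). Equality gives the switch point.
λE₁h₂ = E₂ + λE₂h₁ ⇒ λ = E₂/(E₁h₂ − E₂h₁) = 10.5/(260.7 − 183.8) = 0.1365 per s.

0.136 per s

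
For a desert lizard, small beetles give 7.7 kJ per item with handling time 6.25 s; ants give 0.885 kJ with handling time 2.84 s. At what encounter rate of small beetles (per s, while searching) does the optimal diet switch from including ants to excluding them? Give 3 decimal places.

0.054 per s

At the threshold, the rate on small beetles alone equals the profitability of ants: λ·7.7/(1 + λ·6.25) = 0.885/2.84 = 0.3116.
Rearranging, λ(7.7 − 0.3116×6.25) = 0.3116, so λ = 0.3116/5.752 = 0.05417 per s.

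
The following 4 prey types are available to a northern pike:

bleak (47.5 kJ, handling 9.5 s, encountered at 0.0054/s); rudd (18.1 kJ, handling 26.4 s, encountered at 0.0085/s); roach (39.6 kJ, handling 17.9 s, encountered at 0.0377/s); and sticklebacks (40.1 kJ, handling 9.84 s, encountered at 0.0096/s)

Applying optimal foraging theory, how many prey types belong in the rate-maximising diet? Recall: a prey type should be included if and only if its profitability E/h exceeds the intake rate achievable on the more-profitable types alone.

3

Rank by E/h (kJ/s): bleak 5, sticklebacks 4.08, roach 2.21, rudd 0.686. Include each in turn until the next type's E/h falls below the running intake rate.
Rate on top 1: 0.244. sticklebacks: 4.08 > 0.244 → include.
Rate on top 2: 0.5599. roach: 2.21 > 0.5599 → include.
Rate on top 3: 1.172. rudd: 0.686 < 1.172 → exclude; stop.
Optimal diet: bleak, sticklebacks, roach — 3 of 4 types.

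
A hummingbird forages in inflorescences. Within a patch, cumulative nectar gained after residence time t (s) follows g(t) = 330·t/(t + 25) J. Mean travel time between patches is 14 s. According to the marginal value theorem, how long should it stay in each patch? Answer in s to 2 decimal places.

18.71 s

Optimal t* satisfies g'(t*) = g(t*)/(T + t*).
g'(t) = 330·25/(t + 25)². Setting 330·25/(t+25)² = 330t/[(t+25)(14+t)] gives 25(14+t) = t(t+25), so t² = 25×14 = 350.
t* = √350 = 18.71 s.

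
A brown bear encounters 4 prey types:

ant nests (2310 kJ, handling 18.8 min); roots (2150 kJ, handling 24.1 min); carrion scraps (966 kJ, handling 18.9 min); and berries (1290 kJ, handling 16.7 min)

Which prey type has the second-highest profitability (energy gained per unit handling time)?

Profitability E/h (kJ/min): ant nests = 2310/18.8 = 123, roots = 2150/24.1 = 89.2, carrion scraps = 966/18.9 = 51.1, berries = 1290/16.7 = 77.2.
Ranked: ant nests > roots > berries > carrion scraps.

roots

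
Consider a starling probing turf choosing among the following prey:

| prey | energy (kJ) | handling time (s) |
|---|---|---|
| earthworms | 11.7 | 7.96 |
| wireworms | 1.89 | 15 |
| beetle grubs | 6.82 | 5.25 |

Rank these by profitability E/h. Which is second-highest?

beetle grubs

Profitability E/h (kJ/s): earthworms = 11.7/7.96 = 1.47, wireworms = 1.89/15 = 0.126, beetle grubs = 6.82/5.25 = 1.3.
Ranked: earthworms > beetle grubs > wireworms.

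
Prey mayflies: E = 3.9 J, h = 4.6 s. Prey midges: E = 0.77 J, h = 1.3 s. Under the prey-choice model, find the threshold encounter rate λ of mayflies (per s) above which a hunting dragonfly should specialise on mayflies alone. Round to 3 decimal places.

Drop midges once their profitability E₂/h₂ falls below the rate achievable on mayflies alone: E₂/h₂ = λE₁/(1 + λh₁).
Solve for λ: λE₁h₂ = E₂(1 + λh₁) → λ(E₁h₂ − E₂h₁) = E₂ → λ = E₂/(E₁h₂ − E₂h₁).
λ = 0.77/(3.9×1.3 − 0.77×4.6) = 0.77/1.528 = 0.5039 per s.

0.504 per s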